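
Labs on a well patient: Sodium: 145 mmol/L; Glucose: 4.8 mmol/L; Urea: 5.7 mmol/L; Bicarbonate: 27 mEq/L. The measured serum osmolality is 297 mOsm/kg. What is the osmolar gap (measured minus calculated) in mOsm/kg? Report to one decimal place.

-3.5 mOsm/kg

Calculated osmolality = 2·Na + glucose + urea
= 2·145 + 4.8 + 5.7
= 290 + 4.80 + 5.70
= 300.5 mOsm/kg ≈ 300.5 mOsm/kg
Osmolar gap = measured − calculated = 297 − 300.5 = -3.5 mOsm/kg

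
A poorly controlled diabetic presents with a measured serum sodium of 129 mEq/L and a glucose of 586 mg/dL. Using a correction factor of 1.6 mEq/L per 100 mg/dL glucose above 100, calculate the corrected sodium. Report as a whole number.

Corrected Na = measured Na + 1.6 · (glucose − 100)/100
= 129 + 1.6 · (586 − 100)/100
= 129 + 7.8
= 136.8 mEq/L

137 mEq/L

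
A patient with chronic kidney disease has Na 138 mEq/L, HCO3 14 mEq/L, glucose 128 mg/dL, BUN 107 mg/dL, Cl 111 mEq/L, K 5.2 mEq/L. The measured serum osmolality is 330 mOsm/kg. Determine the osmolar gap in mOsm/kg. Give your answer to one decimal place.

Calculated osmolality = 2·Na + glucose/18 + BUN/2.8
= 2·138 + 128/18 + 107/2.8
= 276 + 7.11 + 38.21
= 321.32 mOsm/kg ≈ 321.3 mOsm/kg
Osmolar gap = measured − calculated = 330 − 321.3 = 8.7 mOsm/kg

8.7 mOsm/kg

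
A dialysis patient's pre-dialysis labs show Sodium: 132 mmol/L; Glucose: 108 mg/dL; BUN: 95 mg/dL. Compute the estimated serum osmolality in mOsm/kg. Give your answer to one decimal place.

Calculated osmolality = 2·Na + glucose/18 + BUN/2.8
= 2·132 + 108/18 + 95/2.8
= 264 + 6 + 33.93
= 303.93 mOsm/kg

303.9 mOsm/kg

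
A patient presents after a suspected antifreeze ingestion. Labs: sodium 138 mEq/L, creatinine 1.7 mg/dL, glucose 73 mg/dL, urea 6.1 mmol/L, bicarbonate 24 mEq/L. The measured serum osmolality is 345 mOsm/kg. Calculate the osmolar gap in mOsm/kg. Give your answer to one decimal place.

Calculated osmolality = 2·Na + glucose/18 + urea
= 2·138 + 73/18 + 6.1
= 276 + 4.06 + 6.10
= 286.16 mOsm/kg ≈ 286.2 mOsm/kg
Osmolar gap = measured − calculated = 345 − 286.2 = 58.8 mOsm/kg

58.8 mOsm/kg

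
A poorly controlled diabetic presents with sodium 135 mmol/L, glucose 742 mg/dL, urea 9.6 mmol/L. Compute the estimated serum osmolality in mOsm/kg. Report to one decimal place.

Calculated osmolality = 2·Na + glucose/18 + urea
= 2·135 + 742/18 + 9.6
= 270 + 41.22 + 9.60
= 320.82 mOsm/kg

320.8 mOsm/kg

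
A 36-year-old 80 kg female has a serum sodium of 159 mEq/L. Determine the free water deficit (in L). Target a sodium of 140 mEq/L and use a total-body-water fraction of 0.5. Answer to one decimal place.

5.4 L

TBW = 0.5 · 80 = 40 L
Free water deficit = TBW · (Na/140 − 1)
= 40 · (159/140 − 1)
= 40 · 0.1357
= 5.43 L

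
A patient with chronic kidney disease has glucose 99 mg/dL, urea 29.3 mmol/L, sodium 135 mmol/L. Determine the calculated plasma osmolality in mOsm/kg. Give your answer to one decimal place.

304.8 mOsm/kg

Calculated osmolality = 2·Na + glucose/18 + urea
= 2·135 + 99/18 + 29.3
= 270 + 5.50 + 29.30
= 304.8 mOsm/kg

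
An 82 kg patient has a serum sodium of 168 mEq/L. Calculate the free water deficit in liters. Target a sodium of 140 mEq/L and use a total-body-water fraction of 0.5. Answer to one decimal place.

TBW = 0.5 · 82 = 41 L
Free water deficit = TBW · (Na/140 − 1)
= 41 · (168/140 − 1)
= 41 · 0.2
= 8.2 L

8.2 L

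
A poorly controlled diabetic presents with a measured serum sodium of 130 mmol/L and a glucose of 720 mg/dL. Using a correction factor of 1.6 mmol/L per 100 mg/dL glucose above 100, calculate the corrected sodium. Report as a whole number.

Corrected Na = measured Na + 1.6 · (glucose − 100)/100
= 130 + 1.6 · (720 − 100)/100
= 130 + 9.9
= 139.9 mmol/L

140 mmol/L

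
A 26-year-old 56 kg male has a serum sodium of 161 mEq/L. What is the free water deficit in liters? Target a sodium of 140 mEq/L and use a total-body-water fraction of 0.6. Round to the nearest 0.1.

5.0 L

TBW = 0.6 · 56 = 33.6 L
Free water deficit = TBW · (Na/140 − 1)
= 33.6 · (161/140 − 1)
= 33.6 · 0.15
= 5.04 L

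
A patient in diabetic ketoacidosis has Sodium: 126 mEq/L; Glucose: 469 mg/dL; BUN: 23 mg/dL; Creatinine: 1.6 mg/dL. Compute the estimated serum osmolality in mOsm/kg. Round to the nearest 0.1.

Calculated osmolality = 2·Na + glucose/18 + BUN/2.8
= 2·126 + 469/18 + 23/2.8
= 252 + 26.06 + 8.21
= 286.27 mOsm/kg

286.3 mOsm/kg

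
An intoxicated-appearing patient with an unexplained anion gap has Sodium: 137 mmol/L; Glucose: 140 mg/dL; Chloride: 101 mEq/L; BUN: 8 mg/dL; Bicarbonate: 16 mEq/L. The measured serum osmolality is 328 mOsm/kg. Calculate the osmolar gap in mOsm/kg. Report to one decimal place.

Calculated osmolality = 2·Na + glucose/18 + BUN/2.8
= 2·137 + 140/18 + 8/2.8
= 274 + 7.78 + 2.86
= 284.64 mOsm/kg ≈ 284.6 mOsm/kg
Osmolar gap = measured − calculated = 328 − 284.6 = 43.4 mOsm/kg

43.4 mOsm/kg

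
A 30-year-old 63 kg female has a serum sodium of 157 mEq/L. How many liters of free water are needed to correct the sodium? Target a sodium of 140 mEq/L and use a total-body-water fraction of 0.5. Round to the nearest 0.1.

TBW = 0.5 · 63 = 31.5 L
Free water deficit = TBW · (Na/140 − 1)
= 31.5 · (157/140 − 1)
= 31.5 · 0.1214
= 3.82 L

3.8 L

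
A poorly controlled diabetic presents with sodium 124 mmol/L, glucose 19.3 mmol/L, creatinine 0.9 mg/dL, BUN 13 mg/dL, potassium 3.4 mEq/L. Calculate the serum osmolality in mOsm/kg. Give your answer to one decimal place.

271.9 mOsm/kg

Calculated osmolality = 2·Na + glucose + BUN/2.8
= 2·124 + 19.3 + 13/2.8
= 248 + 19.30 + 4.64
= 271.94 mOsm/kg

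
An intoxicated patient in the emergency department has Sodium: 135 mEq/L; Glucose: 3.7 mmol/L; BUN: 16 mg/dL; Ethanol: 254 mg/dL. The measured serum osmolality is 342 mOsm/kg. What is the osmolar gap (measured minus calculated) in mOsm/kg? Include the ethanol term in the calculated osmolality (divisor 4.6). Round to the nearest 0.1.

7.4 mOsm/kg

Calculated osmolality = 2·Na + glucose + BUN/2.8 + ethanol/4.6
= 2·135 + 3.7 + 16/2.8 + 254/4.6
= 270 + 3.70 + 5.71 + 55.22
= 334.63 mOsm/kg ≈ 334.6 mOsm/kg
Osmolar gap = measured − calculated = 342 − 334.6 = 7.4 mOsm/kg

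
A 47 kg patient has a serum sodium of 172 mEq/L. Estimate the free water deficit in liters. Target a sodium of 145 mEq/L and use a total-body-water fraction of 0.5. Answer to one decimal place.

TBW = 0.5 · 47 = 23.5 L
Free water deficit = TBW · (Na/145 − 1)
= 23.5 · (172/145 − 1)
= 23.5 · 0.1862
= 4.38 L

4.4 L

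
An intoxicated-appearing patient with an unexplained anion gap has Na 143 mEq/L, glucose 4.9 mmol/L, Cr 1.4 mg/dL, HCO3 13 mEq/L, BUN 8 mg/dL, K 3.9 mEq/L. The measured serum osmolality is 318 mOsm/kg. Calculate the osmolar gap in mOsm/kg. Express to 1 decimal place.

24.2 mOsm/kg

Calculated osmolality = 2·Na + glucose + BUN/2.8
= 2·143 + 4.9 + 8/2.8
= 286 + 4.90 + 2.86
= 293.76 mOsm/kg ≈ 293.8 mOsm/kg
Osmolar gap = measured − calculated = 318 − 293.8 = 24.2 mOsm/kg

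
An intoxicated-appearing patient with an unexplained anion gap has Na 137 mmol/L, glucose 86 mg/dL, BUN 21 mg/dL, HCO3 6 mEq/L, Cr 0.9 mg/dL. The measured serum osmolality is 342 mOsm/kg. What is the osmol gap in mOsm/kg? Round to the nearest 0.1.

55.7 mOsm/kg

Calculated osmolality = 2·Na + glucose/18 + BUN/2.8
= 2·137 + 86/18 + 21/2.8
= 274 + 4.78 + 7.50
= 286.28 mOsm/kg ≈ 286.3 mOsm/kg
Osmolar gap = measured − calculated = 342 − 286.3 = 55.7 mOsm/kg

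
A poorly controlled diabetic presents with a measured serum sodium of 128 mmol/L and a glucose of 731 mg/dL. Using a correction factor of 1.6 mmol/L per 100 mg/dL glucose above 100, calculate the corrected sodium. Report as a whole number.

138 mmol/L

Corrected Na = measured Na + 1.6 · (glucose − 100)/100
= 128 + 1.6 · (731 − 100)/100
= 128 + 10.1
= 138.1 mmol/L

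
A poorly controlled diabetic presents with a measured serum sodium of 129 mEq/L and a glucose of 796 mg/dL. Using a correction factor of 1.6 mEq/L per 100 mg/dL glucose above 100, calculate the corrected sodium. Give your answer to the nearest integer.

Corrected Na = measured Na + 1.6 · (glucose − 100)/100
= 129 + 1.6 · (796 − 100)/100
= 129 + 11.1
= 140.1 mEq/L

140 mEq/L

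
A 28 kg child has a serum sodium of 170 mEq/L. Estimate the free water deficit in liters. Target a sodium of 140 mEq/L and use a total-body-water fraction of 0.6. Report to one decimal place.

TBW = 0.6 · 28 = 16.8 L
Free water deficit = TBW · (Na/140 − 1)
= 16.8 · (170/140 − 1)
= 16.8 · 0.2143
= 3.6 L

3.6 L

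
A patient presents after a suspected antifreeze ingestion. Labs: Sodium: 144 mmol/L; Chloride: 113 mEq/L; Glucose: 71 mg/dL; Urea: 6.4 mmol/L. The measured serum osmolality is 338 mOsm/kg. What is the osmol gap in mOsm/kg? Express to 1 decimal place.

39.7 mOsm/kg

Calculated osmolality = 2·Na + glucose/18 + urea
= 2·144 + 71/18 + 6.4
= 288 + 3.94 + 6.40
= 298.34 mOsm/kg ≈ 298.3 mOsm/kg
Osmolar gap = measured − calculated = 338 − 298.3 = 39.7 mOsm/kg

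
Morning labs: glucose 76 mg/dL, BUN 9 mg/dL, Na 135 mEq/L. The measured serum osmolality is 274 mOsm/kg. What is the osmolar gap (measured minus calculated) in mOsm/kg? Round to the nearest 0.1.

-3.4 mOsm/kg

Calculated osmolality = 2·Na + glucose/18 + BUN/2.8
= 2·135 + 76/18 + 9/2.8
= 270 + 4.22 + 3.21
= 277.43 mOsm/kg ≈ 277.4 mOsm/kg
Osmolar gap = measured − calculated = 274 − 277.4 = -3.4 mOsm/kg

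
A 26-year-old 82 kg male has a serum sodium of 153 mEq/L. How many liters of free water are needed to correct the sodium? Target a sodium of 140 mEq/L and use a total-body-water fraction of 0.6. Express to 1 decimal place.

4.6 L

TBW = 0.6 · 82 = 49.2 L
Free water deficit = TBW · (Na/140 − 1)
= 49.2 · (153/140 − 1)
= 49.2 · 0.0929
= 4.57 L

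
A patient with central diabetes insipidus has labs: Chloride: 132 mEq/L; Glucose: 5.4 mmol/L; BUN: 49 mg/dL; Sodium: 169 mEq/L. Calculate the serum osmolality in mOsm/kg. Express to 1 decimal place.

360.9 mOsm/kg

Calculated osmolality = 2·Na + glucose + BUN/2.8
= 2·169 + 5.4 + 49/2.8
= 338 + 5.40 + 17.50
= 360.9 mOsm/kg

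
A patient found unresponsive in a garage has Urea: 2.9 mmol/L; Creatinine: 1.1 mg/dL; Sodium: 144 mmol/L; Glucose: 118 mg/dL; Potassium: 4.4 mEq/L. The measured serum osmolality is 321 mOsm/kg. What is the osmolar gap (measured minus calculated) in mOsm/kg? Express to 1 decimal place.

Calculated osmolality = 2·Na + glucose/18 + urea
= 2·144 + 118/18 + 2.9
= 288 + 6.56 + 2.90
= 297.46 mOsm/kg ≈ 297.5 mOsm/kg
Osmolar gap = measured − calculated = 321 − 297.5 = 23.5 mOsm/kg

23.5 mOsm/kg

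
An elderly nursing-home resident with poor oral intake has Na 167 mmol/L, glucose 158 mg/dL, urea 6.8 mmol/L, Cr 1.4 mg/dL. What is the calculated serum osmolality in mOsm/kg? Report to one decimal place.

349.6 mOsm/kg

Calculated osmolality = 2·Na + glucose/18 + urea
= 2·167 + 158/18 + 6.8
= 334 + 8.78 + 6.80
= 349.58 mOsm/kg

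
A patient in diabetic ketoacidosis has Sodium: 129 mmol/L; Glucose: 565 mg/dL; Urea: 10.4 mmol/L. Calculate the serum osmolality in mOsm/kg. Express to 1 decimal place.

299.8 mOsm/kg

Calculated osmolality = 2·Na + glucose/18 + urea
= 2·129 + 565/18 + 10.4
= 258 + 31.39 + 10.40
= 299.79 mOsm/kg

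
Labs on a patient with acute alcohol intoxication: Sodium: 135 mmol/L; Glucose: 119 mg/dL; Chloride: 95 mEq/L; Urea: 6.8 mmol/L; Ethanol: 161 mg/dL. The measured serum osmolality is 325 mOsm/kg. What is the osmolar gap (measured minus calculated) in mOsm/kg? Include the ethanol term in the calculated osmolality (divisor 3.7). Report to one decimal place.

Calculated osmolality = 2·Na + glucose/18 + urea + ethanol/3.7
= 2·135 + 119/18 + 6.8 + 161/3.7
= 270 + 6.61 + 6.80 + 43.51
= 326.92 mOsm/kg ≈ 326.9 mOsm/kg
Osmolar gap = measured − calculated = 325 − 326.9 = -1.9 mOsm/kg

-1.9 mOsm/kg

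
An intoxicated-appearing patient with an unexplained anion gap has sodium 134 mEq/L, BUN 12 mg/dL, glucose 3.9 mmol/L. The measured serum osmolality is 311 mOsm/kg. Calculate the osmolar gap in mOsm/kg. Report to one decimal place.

Calculated osmolality = 2·Na + glucose + BUN/2.8
= 2·134 + 3.9 + 12/2.8
= 268 + 3.90 + 4.29
= 276.19 mOsm/kg ≈ 276.2 mOsm/kg
Osmolar gap = measured − calculated = 311 − 276.2 = 34.8 mOsm/kg

34.8 mOsm/kg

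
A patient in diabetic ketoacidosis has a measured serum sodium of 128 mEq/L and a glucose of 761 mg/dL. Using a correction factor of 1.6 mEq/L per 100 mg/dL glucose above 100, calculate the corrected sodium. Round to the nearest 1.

Corrected Na = measured Na + 1.6 · (glucose − 100)/100
= 128 + 1.6 · (761 − 100)/100
= 128 + 10.6
= 138.6 mEq/L

139 mEq/L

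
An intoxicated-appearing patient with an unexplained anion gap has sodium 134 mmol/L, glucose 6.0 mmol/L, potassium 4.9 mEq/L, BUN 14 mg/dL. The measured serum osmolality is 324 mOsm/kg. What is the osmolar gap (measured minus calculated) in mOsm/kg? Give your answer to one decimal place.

Calculated osmolality = 2·Na + glucose + BUN/2.8
= 2·134 + 6 + 14/2.8
= 268 + 6 + 5
= 279 mOsm/kg ≈ 279.0 mOsm/kg
Osmolar gap = measured − calculated = 324 − 279.0 = 45.0 mOsm/kg

45.0 mOsm/kg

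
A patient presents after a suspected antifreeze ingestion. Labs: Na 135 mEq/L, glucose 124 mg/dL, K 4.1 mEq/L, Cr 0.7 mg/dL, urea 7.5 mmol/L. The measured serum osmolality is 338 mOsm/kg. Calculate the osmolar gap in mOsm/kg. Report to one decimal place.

Calculated osmolality = 2·Na + glucose/18 + urea
= 2·135 + 124/18 + 7.5
= 270 + 6.89 + 7.50
= 284.39 mOsm/kg ≈ 284.4 mOsm/kg
Osmolar gap = measured − calculated = 338 − 284.4 = 53.6 mOsm/kg

53.6 mOsm/kg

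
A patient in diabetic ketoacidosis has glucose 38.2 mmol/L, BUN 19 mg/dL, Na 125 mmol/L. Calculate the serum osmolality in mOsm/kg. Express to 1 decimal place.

295.0 mOsm/kg

Calculated osmolality = 2·Na + glucose + BUN/2.8
= 2·125 + 38.2 + 19/2.8
= 250 + 38.20 + 6.79
= 294.99 mOsm/kg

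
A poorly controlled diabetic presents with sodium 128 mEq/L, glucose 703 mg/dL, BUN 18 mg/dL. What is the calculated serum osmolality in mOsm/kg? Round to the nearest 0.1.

Calculated osmolality = 2·Na + glucose/18 + BUN/2.8
= 2·128 + 703/18 + 18/2.8
= 256 + 39.06 + 6.43
= 301.49 mOsm/kg

301.5 mOsm/kg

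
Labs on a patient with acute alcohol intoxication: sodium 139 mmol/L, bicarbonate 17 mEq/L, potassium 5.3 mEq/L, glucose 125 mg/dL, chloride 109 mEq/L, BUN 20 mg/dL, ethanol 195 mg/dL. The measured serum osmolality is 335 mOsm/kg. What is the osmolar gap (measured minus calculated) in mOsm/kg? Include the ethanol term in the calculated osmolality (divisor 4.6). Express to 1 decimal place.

Calculated osmolality = 2·Na + glucose/18 + BUN/2.8 + ethanol/4.6
= 2·139 + 125/18 + 20/2.8 + 195/4.6
= 278 + 6.94 + 7.14 + 42.39
= 334.47 mOsm/kg ≈ 334.5 mOsm/kg
Osmolar gap = measured − calculated = 335 − 334.5 = 0.5 mOsm/kg

0.5 mOsm/kg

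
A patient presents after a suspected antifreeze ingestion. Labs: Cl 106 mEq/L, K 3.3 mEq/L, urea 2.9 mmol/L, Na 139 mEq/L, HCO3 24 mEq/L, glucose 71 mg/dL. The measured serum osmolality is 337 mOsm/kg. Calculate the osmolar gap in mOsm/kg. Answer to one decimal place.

52.2 mOsm/kg

Calculated osmolality = 2·Na + glucose/18 + urea
= 2·139 + 71/18 + 2.9
= 278 + 3.94 + 2.90
= 284.84 mOsm/kg ≈ 284.8 mOsm/kg
Osmolar gap = measured − calculated = 337 − 284.8 = 52.2 mOsm/kg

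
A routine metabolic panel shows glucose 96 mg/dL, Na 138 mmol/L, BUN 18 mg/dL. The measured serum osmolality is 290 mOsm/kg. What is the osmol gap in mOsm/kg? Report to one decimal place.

2.2 mOsm/kg

Calculated osmolality = 2·Na + glucose/18 + BUN/2.8
= 2·138 + 96/18 + 18/2.8
= 276 + 5.33 + 6.43
= 287.76 mOsm/kg ≈ 287.8 mOsm/kg
Osmolar gap = measured − calculated = 290 − 287.8 = 2.2 mOsm/kg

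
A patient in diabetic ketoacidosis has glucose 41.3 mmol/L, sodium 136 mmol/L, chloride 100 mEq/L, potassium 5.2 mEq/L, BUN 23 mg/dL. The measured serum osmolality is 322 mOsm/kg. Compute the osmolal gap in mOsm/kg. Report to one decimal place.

Calculated osmolality = 2·Na + glucose + BUN/2.8
= 2·136 + 41.3 + 23/2.8
= 272 + 41.30 + 8.21
= 321.51 mOsm/kg ≈ 321.5 mOsm/kg
Osmolar gap = measured − calculated = 322 − 321.5 = 0.5 mOsm/kg

0.5 mOsm/kg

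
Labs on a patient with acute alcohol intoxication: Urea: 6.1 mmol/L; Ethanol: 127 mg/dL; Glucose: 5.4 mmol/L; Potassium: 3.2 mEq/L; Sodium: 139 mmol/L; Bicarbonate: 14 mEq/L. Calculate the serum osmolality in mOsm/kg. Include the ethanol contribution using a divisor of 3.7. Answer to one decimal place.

323.8 mOsm/kg

Calculated osmolality = 2·Na + glucose + urea + ethanol/3.7
= 2·139 + 5.4 + 6.1 + 127/3.7
= 278 + 5.40 + 6.10 + 34.32
= 323.82 mOsm/kg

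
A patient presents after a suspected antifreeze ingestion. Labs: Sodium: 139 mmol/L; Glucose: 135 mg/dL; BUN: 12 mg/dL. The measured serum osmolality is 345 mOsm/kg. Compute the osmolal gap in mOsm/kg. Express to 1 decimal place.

55.2 mOsm/kg

Calculated osmolality = 2·Na + glucose/18 + BUN/2.8
= 2·139 + 135/18 + 12/2.8
= 278 + 7.50 + 4.29
= 289.79 mOsm/kg ≈ 289.8 mOsm/kg
Osmolar gap = measured − calculated = 345 − 289.8 = 55.2 mOsm/kg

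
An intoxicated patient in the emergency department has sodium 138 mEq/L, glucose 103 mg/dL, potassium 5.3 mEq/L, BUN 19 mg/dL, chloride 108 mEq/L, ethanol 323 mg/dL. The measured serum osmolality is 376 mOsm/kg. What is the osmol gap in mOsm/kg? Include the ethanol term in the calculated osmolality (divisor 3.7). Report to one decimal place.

0.2 mOsm/kg

Calculated osmolality = 2·Na + glucose/18 + BUN/2.8 + ethanol/3.7
= 2·138 + 103/18 + 19/2.8 + 323/3.7
= 276 + 5.72 + 6.79 + 87.30
= 375.81 mOsm/kg ≈ 375.8 mOsm/kg
Osmolar gap = measured − calculated = 376 − 375.8 = 0.2 mOsm/kg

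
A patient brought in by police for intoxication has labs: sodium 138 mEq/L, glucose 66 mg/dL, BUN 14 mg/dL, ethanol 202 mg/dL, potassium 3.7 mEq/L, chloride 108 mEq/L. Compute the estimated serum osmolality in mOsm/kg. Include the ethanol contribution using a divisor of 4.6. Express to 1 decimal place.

Calculated osmolality = 2·Na + glucose/18 + BUN/2.8 + ethanol/4.6
= 2·138 + 66/18 + 14/2.8 + 202/4.6
= 276 + 3.67 + 5 + 43.91
= 328.58 mOsm/kg

328.6 mOsm/kg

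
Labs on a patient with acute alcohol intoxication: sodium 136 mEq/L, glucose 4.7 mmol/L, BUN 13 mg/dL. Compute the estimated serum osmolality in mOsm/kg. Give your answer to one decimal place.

Calculated osmolality = 2·Na + glucose + BUN/2.8
= 2·136 + 4.7 + 13/2.8
= 272 + 4.70 + 4.64
= 281.34 mOsm/kg

281.3 mOsm/kg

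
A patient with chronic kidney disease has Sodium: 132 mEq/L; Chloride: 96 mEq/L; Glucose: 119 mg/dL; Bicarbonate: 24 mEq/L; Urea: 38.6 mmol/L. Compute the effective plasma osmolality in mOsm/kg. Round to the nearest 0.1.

Effective osmolality excludes urea (freely permeant across cell membranes):
2·Na + glucose/18
= 2·132 + 119/18
= 264 + 6.61
= 270.61 mOsm/kg

270.6 mOsm/kg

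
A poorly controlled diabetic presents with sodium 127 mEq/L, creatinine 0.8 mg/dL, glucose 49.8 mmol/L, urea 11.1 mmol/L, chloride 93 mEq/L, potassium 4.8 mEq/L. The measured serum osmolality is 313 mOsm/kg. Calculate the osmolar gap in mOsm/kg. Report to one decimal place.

Calculated osmolality = 2·Na + glucose + urea
= 2·127 + 49.8 + 11.1
= 254 + 49.80 + 11.10
= 314.9 mOsm/kg ≈ 314.9 mOsm/kg
Osmolar gap = measured − calculated = 313 − 314.9 = -1.9 mOsm/kg

-1.9 mOsm/kg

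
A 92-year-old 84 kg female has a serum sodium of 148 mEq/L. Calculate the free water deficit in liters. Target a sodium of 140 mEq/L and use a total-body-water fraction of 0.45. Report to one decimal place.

TBW = 0.45 · 84 = 37.8 L
Free water deficit = TBW · (Na/140 − 1)
= 37.8 · (148/140 − 1)
= 37.8 · 0.0571
= 2.16 L

2.2 L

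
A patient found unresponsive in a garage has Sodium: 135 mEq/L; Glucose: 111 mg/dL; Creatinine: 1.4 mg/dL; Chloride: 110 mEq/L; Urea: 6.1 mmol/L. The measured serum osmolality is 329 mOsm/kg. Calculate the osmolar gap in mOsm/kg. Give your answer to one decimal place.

46.7 mOsm/kg

Calculated osmolality = 2·Na + glucose/18 + urea
= 2·135 + 111/18 + 6.1
= 270 + 6.17 + 6.10
= 282.27 mOsm/kg ≈ 282.3 mOsm/kg
Osmolar gap = measured − calculated = 329 − 282.3 = 46.7 mOsm/kg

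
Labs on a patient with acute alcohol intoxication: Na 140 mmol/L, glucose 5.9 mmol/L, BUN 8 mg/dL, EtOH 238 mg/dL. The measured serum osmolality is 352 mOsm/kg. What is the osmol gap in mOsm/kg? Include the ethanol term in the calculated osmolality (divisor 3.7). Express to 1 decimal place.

Calculated osmolality = 2·Na + glucose + BUN/2.8 + ethanol/3.7
= 2·140 + 5.9 + 8/2.8 + 238/3.7
= 280 + 5.90 + 2.86 + 64.32
= 353.08 mOsm/kg ≈ 353.1 mOsm/kg
Osmolar gap = measured − calculated = 352 − 353.1 = -1.1 mOsm/kg

-1.1 mOsm/kg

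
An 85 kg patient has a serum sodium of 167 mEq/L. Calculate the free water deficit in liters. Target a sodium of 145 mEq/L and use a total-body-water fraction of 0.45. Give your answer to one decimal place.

5.8 L

TBW = 0.45 · 85 = 38.25 L
Free water deficit = TBW · (Na/145 − 1)
= 38.25 · (167/145 − 1)
= 38.25 · 0.1517
= 5.8 L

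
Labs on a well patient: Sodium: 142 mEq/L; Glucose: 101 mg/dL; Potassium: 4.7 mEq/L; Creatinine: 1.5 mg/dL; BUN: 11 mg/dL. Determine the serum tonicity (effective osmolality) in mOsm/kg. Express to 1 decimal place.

Effective osmolality excludes urea (freely permeant across cell membranes):
2·Na + glucose/18
= 2·142 + 101/18
= 284 + 5.61
= 289.61 mOsm/kg

289.6 mOsm/kg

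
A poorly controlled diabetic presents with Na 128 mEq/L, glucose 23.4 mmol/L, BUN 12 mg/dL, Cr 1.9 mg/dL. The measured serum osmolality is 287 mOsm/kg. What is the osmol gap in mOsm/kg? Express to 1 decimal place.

Calculated osmolality = 2·Na + glucose + BUN/2.8
= 2·128 + 23.4 + 12/2.8
= 256 + 23.40 + 4.29
= 283.69 mOsm/kg ≈ 283.7 mOsm/kg
Osmolar gap = measured − calculated = 287 − 283.7 = 3.3 mOsm/kg

3.3 mOsm/kg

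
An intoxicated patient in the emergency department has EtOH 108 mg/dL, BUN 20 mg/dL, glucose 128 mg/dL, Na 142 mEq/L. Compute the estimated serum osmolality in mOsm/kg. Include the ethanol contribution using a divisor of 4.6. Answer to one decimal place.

321.7 mOsm/kg

Calculated osmolality = 2·Na + glucose/18 + BUN/2.8 + ethanol/4.6
= 2·142 + 128/18 + 20/2.8 + 108/4.6
= 284 + 7.11 + 7.14 + 23.48
= 321.73 mOsm/kg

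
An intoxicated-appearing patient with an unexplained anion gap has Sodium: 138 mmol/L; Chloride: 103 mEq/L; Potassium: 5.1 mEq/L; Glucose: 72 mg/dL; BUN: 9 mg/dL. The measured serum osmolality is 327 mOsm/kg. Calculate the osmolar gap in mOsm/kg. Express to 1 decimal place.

43.8 mOsm/kg

Calculated osmolality = 2·Na + glucose/18 + BUN/2.8
= 2·138 + 72/18 + 9/2.8
= 276 + 4 + 3.21
= 283.21 mOsm/kg ≈ 283.2 mOsm/kg
Osmolar gap = measured − calculated = 327 − 283.2 = 43.8 mOsm/kg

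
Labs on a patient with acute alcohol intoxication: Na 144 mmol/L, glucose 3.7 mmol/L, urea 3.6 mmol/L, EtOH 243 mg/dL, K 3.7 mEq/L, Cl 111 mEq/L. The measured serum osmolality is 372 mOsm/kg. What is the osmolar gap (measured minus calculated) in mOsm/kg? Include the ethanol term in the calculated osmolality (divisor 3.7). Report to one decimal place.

11.0 mOsm/kg

Calculated osmolality = 2·Na + glucose + urea + ethanol/3.7
= 2·144 + 3.7 + 3.6 + 243/3.7
= 288 + 3.70 + 3.60 + 65.68
= 360.98 mOsm/kg ≈ 361.0 mOsm/kg
Osmolar gap = measured − calculated = 372 − 361.0 = 11.0 mOsm/kg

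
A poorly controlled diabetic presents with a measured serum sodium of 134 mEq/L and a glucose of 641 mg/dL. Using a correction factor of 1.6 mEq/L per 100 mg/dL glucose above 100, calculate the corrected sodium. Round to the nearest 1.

Corrected Na = measured Na + 1.6 · (glucose − 100)/100
= 134 + 1.6 · (641 − 100)/100
= 134 + 8.7
= 142.7 mEq/L

143 mEq/L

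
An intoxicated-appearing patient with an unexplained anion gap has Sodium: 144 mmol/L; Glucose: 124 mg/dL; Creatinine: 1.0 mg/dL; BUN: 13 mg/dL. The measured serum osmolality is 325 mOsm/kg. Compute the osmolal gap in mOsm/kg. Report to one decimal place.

Calculated osmolality = 2·Na + glucose/18 + BUN/2.8
= 2·144 + 124/18 + 13/2.8
= 288 + 6.89 + 4.64
= 299.53 mOsm/kg ≈ 299.5 mOsm/kg
Osmolar gap = measured − calculated = 325 − 299.5 = 25.5 mOsm/kg

25.5 mOsm/kg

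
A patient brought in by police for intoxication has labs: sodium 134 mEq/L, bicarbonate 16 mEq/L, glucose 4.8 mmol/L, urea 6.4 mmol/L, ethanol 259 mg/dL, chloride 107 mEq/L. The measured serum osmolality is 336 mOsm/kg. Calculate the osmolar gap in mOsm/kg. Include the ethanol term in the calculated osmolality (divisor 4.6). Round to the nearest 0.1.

Calculated osmolality = 2·Na + glucose + urea + ethanol/4.6
= 2·134 + 4.8 + 6.4 + 259/4.6
= 268 + 4.80 + 6.40 + 56.30
= 335.5 mOsm/kg ≈ 335.5 mOsm/kg
Osmolar gap = measured − calculated = 336 − 335.5 = 0.5 mOsm/kg

0.5 mOsm/kg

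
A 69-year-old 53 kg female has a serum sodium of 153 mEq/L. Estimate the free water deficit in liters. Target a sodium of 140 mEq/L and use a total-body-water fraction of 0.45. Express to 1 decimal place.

TBW = 0.45 · 53 = 23.85 L
Free water deficit = TBW · (Na/140 − 1)
= 23.85 · (153/140 − 1)
= 23.85 · 0.0929
= 2.22 L

2.2 L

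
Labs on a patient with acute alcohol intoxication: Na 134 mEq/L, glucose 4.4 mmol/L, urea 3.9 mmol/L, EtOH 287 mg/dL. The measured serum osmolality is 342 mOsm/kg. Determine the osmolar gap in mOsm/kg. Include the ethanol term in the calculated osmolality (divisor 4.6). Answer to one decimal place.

Calculated osmolality = 2·Na + glucose + urea + ethanol/4.6
= 2·134 + 4.4 + 3.9 + 287/4.6
= 268 + 4.40 + 3.90 + 62.39
= 338.69 mOsm/kg ≈ 338.7 mOsm/kg
Osmolar gap = measured − calculated = 342 − 338.7 = 3.3 mOsm/kg

3.3 mOsm/kg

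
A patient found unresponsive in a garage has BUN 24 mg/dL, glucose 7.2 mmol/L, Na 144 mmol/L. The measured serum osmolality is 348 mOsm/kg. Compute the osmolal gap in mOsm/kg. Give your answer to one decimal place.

44.2 mOsm/kg

Calculated osmolality = 2·Na + glucose + BUN/2.8
= 2·144 + 7.2 + 24/2.8
= 288 + 7.20 + 8.57
= 303.77 mOsm/kg ≈ 303.8 mOsm/kg
Osmolar gap = measured − calculated = 348 − 303.8 = 44.2 mOsm/kg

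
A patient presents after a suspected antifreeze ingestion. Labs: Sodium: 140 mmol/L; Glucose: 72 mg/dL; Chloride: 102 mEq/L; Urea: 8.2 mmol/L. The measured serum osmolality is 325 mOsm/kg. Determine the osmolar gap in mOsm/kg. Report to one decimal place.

Calculated osmolality = 2·Na + glucose/18 + urea
= 2·140 + 72/18 + 8.2
= 280 + 4 + 8.20
= 292.2 mOsm/kg ≈ 292.2 mOsm/kg
Osmolar gap = measured − calculated = 325 − 292.2 = 32.8 mOsm/kg

32.8 mOsm/kg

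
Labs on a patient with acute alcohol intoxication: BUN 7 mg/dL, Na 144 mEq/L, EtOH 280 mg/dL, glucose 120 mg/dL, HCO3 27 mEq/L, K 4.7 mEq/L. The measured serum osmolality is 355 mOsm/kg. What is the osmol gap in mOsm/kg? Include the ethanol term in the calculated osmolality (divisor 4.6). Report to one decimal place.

-3.0 mOsm/kg

Calculated osmolality = 2·Na + glucose/18 + BUN/2.8 + ethanol/4.6
= 2·144 + 120/18 + 7/2.8 + 280/4.6
= 288 + 6.67 + 2.50 + 60.87
= 358.04 mOsm/kg ≈ 358.0 mOsm/kg
Osmolar gap = measured − calculated = 355 − 358.0 = -3.0 mOsm/kg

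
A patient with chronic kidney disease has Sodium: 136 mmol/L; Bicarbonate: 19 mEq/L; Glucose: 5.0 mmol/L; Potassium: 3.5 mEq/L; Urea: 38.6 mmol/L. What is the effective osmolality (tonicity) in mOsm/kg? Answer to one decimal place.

277.0 mOsm/kg

Effective osmolality excludes urea (freely permeant across cell membranes):
2·Na + glucose
= 2·136 + 5
= 272 + 5
= 277 mOsm/kg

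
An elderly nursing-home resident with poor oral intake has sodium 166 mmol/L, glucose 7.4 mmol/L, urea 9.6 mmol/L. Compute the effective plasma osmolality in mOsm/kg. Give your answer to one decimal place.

339.4 mOsm/kg

Effective osmolality excludes urea (freely permeant across cell membranes):
2·Na + glucose
= 2·166 + 7.4
= 332 + 7.4
= 339.4 mOsm/kg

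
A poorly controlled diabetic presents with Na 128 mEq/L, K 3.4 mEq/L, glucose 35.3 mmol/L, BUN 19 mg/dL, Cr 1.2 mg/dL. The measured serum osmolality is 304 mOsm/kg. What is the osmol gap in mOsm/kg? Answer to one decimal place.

Calculated osmolality = 2·Na + glucose + BUN/2.8
= 2·128 + 35.3 + 19/2.8
= 256 + 35.30 + 6.79
= 298.09 mOsm/kg ≈ 298.1 mOsm/kg
Osmolar gap = measured − calculated = 304 − 298.1 = 5.9 mOsm/kg

5.9 mOsm/kg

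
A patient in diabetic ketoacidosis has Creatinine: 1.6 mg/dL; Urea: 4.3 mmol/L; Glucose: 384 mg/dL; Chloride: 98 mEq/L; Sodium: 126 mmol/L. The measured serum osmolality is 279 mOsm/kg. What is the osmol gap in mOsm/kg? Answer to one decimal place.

Calculated osmolality = 2·Na + glucose/18 + urea
= 2·126 + 384/18 + 4.3
= 252 + 21.33 + 4.30
= 277.63 mOsm/kg ≈ 277.6 mOsm/kg
Osmolar gap = measured − calculated = 279 − 277.6 = 1.4 mOsm/kg

1.4 mOsm/kg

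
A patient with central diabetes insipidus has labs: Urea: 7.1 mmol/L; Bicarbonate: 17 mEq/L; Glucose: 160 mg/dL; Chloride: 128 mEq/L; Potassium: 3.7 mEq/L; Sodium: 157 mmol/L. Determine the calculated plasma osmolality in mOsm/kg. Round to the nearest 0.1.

Calculated osmolality = 2·Na + glucose/18 + urea
= 2·157 + 160/18 + 7.1
= 314 + 8.89 + 7.10
= 329.99 mOsm/kg

330.0 mOsm/kg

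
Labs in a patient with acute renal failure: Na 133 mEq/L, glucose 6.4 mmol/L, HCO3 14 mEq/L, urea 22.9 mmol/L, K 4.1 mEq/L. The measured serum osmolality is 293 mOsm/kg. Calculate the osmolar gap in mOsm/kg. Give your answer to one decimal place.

-2.3 mOsm/kg

Calculated osmolality = 2·Na + glucose + urea
= 2·133 + 6.4 + 22.9
= 266 + 6.40 + 22.90
= 295.3 mOsm/kg ≈ 295.3 mOsm/kg
Osmolar gap = measured − calculated = 293 − 295.3 = -2.3 mOsm/kg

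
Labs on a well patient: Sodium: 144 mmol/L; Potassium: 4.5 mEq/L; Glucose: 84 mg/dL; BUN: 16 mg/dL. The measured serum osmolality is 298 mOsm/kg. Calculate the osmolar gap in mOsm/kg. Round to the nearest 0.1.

-0.4 mOsm/kg

Calculated osmolality = 2·Na + glucose/18 + BUN/2.8
= 2·144 + 84/18 + 16/2.8
= 288 + 4.67 + 5.71
= 298.38 mOsm/kg ≈ 298.4 mOsm/kg
Osmolar gap = measured − calculated = 298 − 298.4 = -0.4 mOsm/kg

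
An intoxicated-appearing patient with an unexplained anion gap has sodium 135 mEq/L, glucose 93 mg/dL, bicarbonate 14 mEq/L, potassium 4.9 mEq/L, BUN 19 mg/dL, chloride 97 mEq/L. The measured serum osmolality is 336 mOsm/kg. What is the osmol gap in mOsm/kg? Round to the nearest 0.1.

Calculated osmolality = 2·Na + glucose/18 + BUN/2.8
= 2·135 + 93/18 + 19/2.8
= 270 + 5.17 + 6.79
= 281.96 mOsm/kg ≈ 282.0 mOsm/kg
Osmolar gap = measured − calculated = 336 − 282.0 = 54.0 mOsm/kg

54.0 mOsm/kg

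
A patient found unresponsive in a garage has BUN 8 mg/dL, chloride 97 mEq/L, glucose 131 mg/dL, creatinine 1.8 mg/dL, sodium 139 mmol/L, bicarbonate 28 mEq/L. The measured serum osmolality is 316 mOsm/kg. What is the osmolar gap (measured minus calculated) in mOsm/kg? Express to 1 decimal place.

27.9 mOsm/kg

Calculated osmolality = 2·Na + glucose/18 + BUN/2.8
= 2·139 + 131/18 + 8/2.8
= 278 + 7.28 + 2.86
= 288.14 mOsm/kg ≈ 288.1 mOsm/kg
Osmolar gap = measured − calculated = 316 − 288.1 = 27.9 mOsm/kg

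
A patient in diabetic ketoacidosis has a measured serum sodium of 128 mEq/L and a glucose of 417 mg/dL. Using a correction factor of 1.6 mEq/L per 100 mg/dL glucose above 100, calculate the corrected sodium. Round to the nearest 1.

133 mEq/L

Corrected Na = measured Na + 1.6 · (glucose − 100)/100
= 128 + 1.6 · (417 − 100)/100
= 128 + 5.1
= 133.1 mEq/L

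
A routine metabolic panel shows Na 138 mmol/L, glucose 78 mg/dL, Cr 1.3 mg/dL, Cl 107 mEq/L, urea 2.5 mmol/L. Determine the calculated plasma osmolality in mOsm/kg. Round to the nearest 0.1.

Calculated osmolality = 2·Na + glucose/18 + urea
= 2·138 + 78/18 + 2.5
= 276 + 4.33 + 2.50
= 282.83 mOsm/kg

282.8 mOsm/kg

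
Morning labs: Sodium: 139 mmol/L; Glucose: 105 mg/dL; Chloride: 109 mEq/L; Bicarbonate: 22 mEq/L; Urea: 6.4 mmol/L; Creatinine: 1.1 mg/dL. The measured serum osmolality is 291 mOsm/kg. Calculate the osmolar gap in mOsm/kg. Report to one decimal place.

0.8 mOsm/kg

Calculated osmolality = 2·Na + glucose/18 + urea
= 2·139 + 105/18 + 6.4
= 278 + 5.83 + 6.40
= 290.23 mOsm/kg ≈ 290.2 mOsm/kg
Osmolar gap = measured − calculated = 291 − 290.2 = 0.8 mOsm/kg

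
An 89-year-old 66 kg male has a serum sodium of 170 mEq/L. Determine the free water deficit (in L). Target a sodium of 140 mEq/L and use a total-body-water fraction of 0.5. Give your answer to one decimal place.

7.1 L

TBW = 0.5 · 66 = 33 L
Free water deficit = TBW · (Na/140 − 1)
= 33 · (170/140 − 1)
= 33 · 0.2143
= 7.07 L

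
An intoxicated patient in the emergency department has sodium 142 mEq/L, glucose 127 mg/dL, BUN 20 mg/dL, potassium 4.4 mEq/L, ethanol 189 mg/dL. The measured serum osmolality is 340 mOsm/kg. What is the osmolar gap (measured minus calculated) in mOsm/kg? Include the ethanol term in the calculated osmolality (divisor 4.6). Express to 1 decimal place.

0.7 mOsm/kg

Calculated osmolality = 2·Na + glucose/18 + BUN/2.8 + ethanol/4.6
= 2·142 + 127/18 + 20/2.8 + 189/4.6
= 284 + 7.06 + 7.14 + 41.09
= 339.29 mOsm/kg ≈ 339.3 mOsm/kg
Osmolar gap = measured − calculated = 340 − 339.3 = 0.7 mOsm/kg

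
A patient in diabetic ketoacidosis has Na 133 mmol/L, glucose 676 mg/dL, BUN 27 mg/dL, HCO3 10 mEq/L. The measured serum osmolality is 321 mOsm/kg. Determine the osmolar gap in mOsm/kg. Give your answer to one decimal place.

Calculated osmolality = 2·Na + glucose/18 + BUN/2.8
= 2·133 + 676/18 + 27/2.8
= 266 + 37.56 + 9.64
= 313.2 mOsm/kg ≈ 313.2 mOsm/kg
Osmolar gap = measured − calculated = 321 − 313.2 = 7.8 mOsm/kg

7.8 mOsm/kg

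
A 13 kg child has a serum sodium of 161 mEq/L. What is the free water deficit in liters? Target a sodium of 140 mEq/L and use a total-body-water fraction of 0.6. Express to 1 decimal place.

1.2 L

TBW = 0.6 · 13 = 7.8 L
Free water deficit = TBW · (Na/140 − 1)
= 7.8 · (161/140 − 1)
= 7.8 · 0.15
= 1.17 L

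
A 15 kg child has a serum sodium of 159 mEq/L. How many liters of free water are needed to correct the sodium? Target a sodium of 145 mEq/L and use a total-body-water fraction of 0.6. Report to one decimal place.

0.9 L

TBW = 0.6 · 15 = 9 L
Free water deficit = TBW · (Na/145 − 1)
= 9 · (159/145 − 1)
= 9 · 0.0966
= 0.87 L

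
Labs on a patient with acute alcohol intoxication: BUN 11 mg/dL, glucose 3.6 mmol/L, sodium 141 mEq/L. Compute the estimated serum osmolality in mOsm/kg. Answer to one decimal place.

Calculated osmolality = 2·Na + glucose + BUN/2.8
= 2·141 + 3.6 + 11/2.8
= 282 + 3.60 + 3.93
= 289.53 mOsm/kg

289.5 mOsm/kg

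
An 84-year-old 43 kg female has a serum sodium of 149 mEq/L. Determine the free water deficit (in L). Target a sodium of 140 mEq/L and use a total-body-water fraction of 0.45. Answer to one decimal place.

TBW = 0.45 · 43 = 19.35 L
Free water deficit = TBW · (Na/140 − 1)
= 19.35 · (149/140 − 1)
= 19.35 · 0.0643
= 1.24 L

1.2 L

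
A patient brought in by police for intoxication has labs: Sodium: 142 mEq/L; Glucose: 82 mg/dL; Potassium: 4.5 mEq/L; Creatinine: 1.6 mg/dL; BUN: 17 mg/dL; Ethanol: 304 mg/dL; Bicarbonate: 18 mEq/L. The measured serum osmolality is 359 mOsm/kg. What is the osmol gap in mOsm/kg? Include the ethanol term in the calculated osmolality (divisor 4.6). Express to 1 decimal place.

-1.7 mOsm/kg

Calculated osmolality = 2·Na + glucose/18 + BUN/2.8 + ethanol/4.6
= 2·142 + 82/18 + 17/2.8 + 304/4.6
= 284 + 4.56 + 6.07 + 66.09
= 360.72 mOsm/kg ≈ 360.7 mOsm/kg
Osmolar gap = measured − calculated = 359 − 360.7 = -1.7 mOsm/kg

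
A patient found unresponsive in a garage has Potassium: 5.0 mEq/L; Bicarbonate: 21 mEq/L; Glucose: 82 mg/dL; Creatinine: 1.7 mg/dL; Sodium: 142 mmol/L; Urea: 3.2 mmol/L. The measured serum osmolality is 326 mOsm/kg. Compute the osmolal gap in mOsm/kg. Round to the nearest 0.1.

Calculated osmolality = 2·Na + glucose/18 + urea
= 2·142 + 82/18 + 3.2
= 284 + 4.56 + 3.20
= 291.76 mOsm/kg ≈ 291.8 mOsm/kg
Osmolar gap = measured − calculated = 326 − 291.8 = 34.2 mOsm/kg

34.2 mOsm/kg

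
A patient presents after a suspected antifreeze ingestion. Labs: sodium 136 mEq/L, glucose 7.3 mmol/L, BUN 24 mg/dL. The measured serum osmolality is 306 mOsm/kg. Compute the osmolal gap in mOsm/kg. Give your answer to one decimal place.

Calculated osmolality = 2·Na + glucose + BUN/2.8
= 2·136 + 7.3 + 24/2.8
= 272 + 7.30 + 8.57
= 287.87 mOsm/kg ≈ 287.9 mOsm/kg
Osmolar gap = measured − calculated = 306 − 287.9 = 18.1 mOsm/kg

18.1 mOsm/kg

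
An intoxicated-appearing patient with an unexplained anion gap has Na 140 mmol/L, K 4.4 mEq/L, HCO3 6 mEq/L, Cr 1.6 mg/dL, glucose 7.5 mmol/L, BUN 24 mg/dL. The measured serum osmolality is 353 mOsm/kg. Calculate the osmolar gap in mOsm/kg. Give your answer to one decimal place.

56.9 mOsm/kg

Calculated osmolality = 2·Na + glucose + BUN/2.8
= 2·140 + 7.5 + 24/2.8
= 280 + 7.50 + 8.57
= 296.07 mOsm/kg ≈ 296.1 mOsm/kg
Osmolar gap = measured − calculated = 353 − 296.1 = 56.9 mOsm/kg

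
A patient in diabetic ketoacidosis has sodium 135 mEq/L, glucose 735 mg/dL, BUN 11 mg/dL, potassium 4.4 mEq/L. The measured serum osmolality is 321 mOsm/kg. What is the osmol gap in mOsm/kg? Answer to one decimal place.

Calculated osmolality = 2·Na + glucose/18 + BUN/2.8
= 2·135 + 735/18 + 11/2.8
= 270 + 40.83 + 3.93
= 314.76 mOsm/kg ≈ 314.8 mOsm/kg
Osmolar gap = measured − calculated = 321 − 314.8 = 6.2 mOsm/kg

6.2 mOsm/kg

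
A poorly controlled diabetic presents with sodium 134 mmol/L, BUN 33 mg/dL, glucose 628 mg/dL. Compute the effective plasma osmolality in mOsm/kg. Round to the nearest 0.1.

Effective osmolality excludes urea (freely permeant across cell membranes):
2·Na + glucose/18
= 2·134 + 628/18
= 268 + 34.89
= 302.89 mOsm/kg

302.9 mOsm/kg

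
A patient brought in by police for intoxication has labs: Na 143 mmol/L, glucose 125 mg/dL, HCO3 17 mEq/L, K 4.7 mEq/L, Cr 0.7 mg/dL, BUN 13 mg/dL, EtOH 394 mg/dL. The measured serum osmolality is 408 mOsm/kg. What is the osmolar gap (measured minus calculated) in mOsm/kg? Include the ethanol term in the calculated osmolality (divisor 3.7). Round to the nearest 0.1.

3.9 mOsm/kg

Calculated osmolality = 2·Na + glucose/18 + BUN/2.8 + ethanol/3.7
= 2·143 + 125/18 + 13/2.8 + 394/3.7
= 286 + 6.94 + 4.64 + 106.49
= 404.07 mOsm/kg ≈ 404.1 mOsm/kg
Osmolar gap = measured − calculated = 408 − 404.1 = 3.9 mOsm/kg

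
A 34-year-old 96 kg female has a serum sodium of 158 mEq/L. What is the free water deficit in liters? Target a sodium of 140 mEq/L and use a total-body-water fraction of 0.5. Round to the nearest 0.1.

TBW = 0.5 · 96 = 48 L
Free water deficit = TBW · (Na/140 − 1)
= 48 · (158/140 − 1)
= 48 · 0.1286
= 6.17 L

6.2 L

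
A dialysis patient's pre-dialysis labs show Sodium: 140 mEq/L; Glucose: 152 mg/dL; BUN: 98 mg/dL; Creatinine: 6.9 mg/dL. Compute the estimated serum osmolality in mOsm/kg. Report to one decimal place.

323.4 mOsm/kg

Calculated osmolality = 2·Na + glucose/18 + BUN/2.8
= 2·140 + 152/18 + 98/2.8
= 280 + 8.44 + 35
= 323.44 mOsm/kg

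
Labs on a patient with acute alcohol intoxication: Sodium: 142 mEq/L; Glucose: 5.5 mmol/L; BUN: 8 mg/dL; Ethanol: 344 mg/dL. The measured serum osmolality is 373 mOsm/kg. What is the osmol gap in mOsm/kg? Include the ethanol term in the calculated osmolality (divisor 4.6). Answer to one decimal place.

5.9 mOsm/kg

Calculated osmolality = 2·Na + glucose + BUN/2.8 + ethanol/4.6
= 2·142 + 5.5 + 8/2.8 + 344/4.6
= 284 + 5.50 + 2.86 + 74.78
= 367.14 mOsm/kg ≈ 367.1 mOsm/kg
Osmolar gap = measured − calculated = 373 − 367.1 = 5.9 mOsm/kg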